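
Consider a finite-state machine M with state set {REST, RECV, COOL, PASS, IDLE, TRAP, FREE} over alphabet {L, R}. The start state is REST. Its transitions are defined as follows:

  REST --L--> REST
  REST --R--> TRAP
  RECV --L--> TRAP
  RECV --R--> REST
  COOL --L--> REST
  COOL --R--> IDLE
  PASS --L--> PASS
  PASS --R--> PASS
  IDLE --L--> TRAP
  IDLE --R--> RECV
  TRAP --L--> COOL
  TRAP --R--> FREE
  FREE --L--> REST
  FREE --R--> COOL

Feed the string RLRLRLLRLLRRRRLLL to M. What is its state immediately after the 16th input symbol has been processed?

COOL

start at REST
read 'R': REST → TRAP
read 'L': TRAP → COOL
read 'R': COOL → IDLE
read 'L': IDLE → TRAP
read 'R': TRAP → FREE
read 'L': FREE → REST
read 'L': REST → REST
read 'R': REST → TRAP
read 'L': TRAP → COOL
read 'L': COOL → REST
read 'R': REST → TRAP
read 'R': TRAP → FREE
read 'R': FREE → COOL
read 'R': COOL → IDLE
read 'L': IDLE → TRAP
read 'L': TRAP → COOL
After 16 symbols: COOL.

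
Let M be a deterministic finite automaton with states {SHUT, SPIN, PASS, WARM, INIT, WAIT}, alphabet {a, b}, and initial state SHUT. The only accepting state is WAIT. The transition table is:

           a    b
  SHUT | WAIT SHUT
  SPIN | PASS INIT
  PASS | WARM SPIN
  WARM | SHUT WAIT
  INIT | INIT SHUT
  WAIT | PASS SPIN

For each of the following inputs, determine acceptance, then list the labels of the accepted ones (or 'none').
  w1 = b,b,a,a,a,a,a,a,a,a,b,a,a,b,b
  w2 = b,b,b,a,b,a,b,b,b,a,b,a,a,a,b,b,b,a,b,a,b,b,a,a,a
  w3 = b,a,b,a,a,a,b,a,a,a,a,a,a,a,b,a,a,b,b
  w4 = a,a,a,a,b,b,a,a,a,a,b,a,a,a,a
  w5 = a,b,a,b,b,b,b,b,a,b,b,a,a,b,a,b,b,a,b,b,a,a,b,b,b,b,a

w1:
  start at SHUT
  read 'b': SHUT → SHUT
  read 'b': SHUT → SHUT
  read 'a': SHUT → WAIT
  read 'a': WAIT → PASS
  read 'a': PASS → WARM
  read 'a': WARM → SHUT
  read 'a': SHUT → WAIT
  read 'a': WAIT → PASS
  read 'a': PASS → WARM
  read 'a': WARM → SHUT
  read 'b': SHUT → SHUT
  read 'a': SHUT → WAIT
  read 'a': WAIT → PASS
  read 'b': PASS → SPIN
  read 'b': SPIN → INIT
  end INIT, rejected
w2:
  start at SHUT
  read 'b': SHUT → SHUT
  read 'b': SHUT → SHUT
  read 'b': SHUT → SHUT
  read 'a': SHUT → WAIT
  read 'b': WAIT → SPIN
  read 'a': SPIN → PASS
  read 'b': PASS → SPIN
  read 'b': SPIN → INIT
  read 'b': INIT → SHUT
  read 'a': SHUT → WAIT
  read 'b': WAIT → SPIN
  read 'a': SPIN → PASS
  read 'a': PASS → WARM
  read 'a': WARM → SHUT
  read 'b': SHUT → SHUT
  read 'b': SHUT → SHUT
  read 'b': SHUT → SHUT
  read 'a': SHUT → WAIT
  read 'b': WAIT → SPIN
  read 'a': SPIN → PASS
  read 'b': PASS → SPIN
  read 'b': SPIN → INIT
  read 'a': INIT → INIT
  read 'a': INIT → INIT
  read 'a': INIT → INIT
  end INIT, rejected
w3:
  start at SHUT
  read 'b': SHUT → SHUT
  read 'a': SHUT → WAIT
  read 'b': WAIT → SPIN
  read 'a': SPIN → PASS
  read 'a': PASS → WARM
  read 'a': WARM → SHUT
  read 'b': SHUT → SHUT
  read 'a': SHUT → WAIT
  read 'a': WAIT → PASS
  read 'a': PASS → WARM
  read 'a': WARM → SHUT
  read 'a': SHUT → WAIT
  read 'a': WAIT → PASS
  read 'a': PASS → WARM
  read 'b': WARM → WAIT
  read 'a': WAIT → PASS
  read 'a': PASS → WARM
  read 'b': WARM → WAIT
  read 'b': WAIT → SPIN
  end SPIN, rejected
w4:
  start at SHUT
  read 'a': SHUT → WAIT
  read 'a': WAIT → PASS
  read 'a': PASS → WARM
  read 'a': WARM → SHUT
  read 'b': SHUT → SHUT
  read 'b': SHUT → SHUT
  read 'a': SHUT → WAIT
  read 'a': WAIT → PASS
  read 'a': PASS → WARM
  read 'a': WARM → SHUT
  read 'b': SHUT → SHUT
  read 'a': SHUT → WAIT
  read 'a': WAIT → PASS
  read 'a': PASS → WARM
  read 'a': WARM → SHUT
  end SHUT, rejected
w5:
  start at SHUT
  read 'a': SHUT → WAIT
  read 'b': WAIT → SPIN
  read 'a': SPIN → PASS
  read 'b': PASS → SPIN
  read 'b': SPIN → INIT
  read 'b': INIT → SHUT
  read 'b': SHUT → SHUT
  read 'b': SHUT → SHUT
  read 'a': SHUT → WAIT
  read 'b': WAIT → SPIN
  read 'b': SPIN → INIT
  read 'a': INIT → INIT
  read 'a': INIT → INIT
  read 'b': INIT → SHUT
  read 'a': SHUT → WAIT
  read 'b': WAIT → SPIN
  read 'b': SPIN → INIT
  read 'a': INIT → INIT
  read 'b': INIT → SHUT
  read 'b': SHUT → SHUT
  read 'a': SHUT → WAIT
  read 'a': WAIT → PASS
  read 'b': PASS → SPIN
  read 'b': SPIN → INIT
  read 'b': INIT → SHUT
  read 'b': SHUT → SHUT
  read 'a': SHUT → WAIT
  end WAIT, accepted

w5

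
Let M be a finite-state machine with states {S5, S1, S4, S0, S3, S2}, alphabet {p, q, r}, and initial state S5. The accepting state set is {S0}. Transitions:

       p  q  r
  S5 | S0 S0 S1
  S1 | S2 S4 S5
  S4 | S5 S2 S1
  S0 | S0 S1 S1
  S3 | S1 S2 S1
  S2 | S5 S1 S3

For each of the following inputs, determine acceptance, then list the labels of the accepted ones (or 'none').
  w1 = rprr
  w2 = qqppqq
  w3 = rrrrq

w3

w1:
  start at S5
  read 'r': S5 → S1
  read 'p': S1 → S2
  read 'r': S2 → S3
  read 'r': S3 → S1
  end S1, rejected
w2:
  start at S5
  read 'q': S5 → S0
  read 'q': S0 → S1
  read 'p': S1 → S2
  read 'p': S2 → S5
  read 'q': S5 → S0
  read 'q': S0 → S1
  end S1, rejected
w3:
  start at S5
  read 'r': S5 → S1
  read 'r': S1 → S5
  read 'r': S5 → S1
  read 'r': S1 → S5
  read 'q': S5 → S0
  end S0, accepted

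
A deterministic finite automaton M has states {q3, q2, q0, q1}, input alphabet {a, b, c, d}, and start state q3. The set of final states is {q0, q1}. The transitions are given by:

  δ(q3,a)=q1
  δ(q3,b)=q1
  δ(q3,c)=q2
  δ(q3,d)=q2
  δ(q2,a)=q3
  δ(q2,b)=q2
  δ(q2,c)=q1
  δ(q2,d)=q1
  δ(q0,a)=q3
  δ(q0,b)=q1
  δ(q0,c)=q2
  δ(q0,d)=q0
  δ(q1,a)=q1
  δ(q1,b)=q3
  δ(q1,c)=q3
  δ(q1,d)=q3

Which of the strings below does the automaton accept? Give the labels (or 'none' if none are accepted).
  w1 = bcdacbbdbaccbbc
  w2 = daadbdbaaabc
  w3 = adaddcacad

w1: q3 → q1 → q3 → q2 → q3 → q2 → q2 → q2 → q1 → q3 → q1 → q3 → q2 → q2 → q2 → q1  → end q1, accepted
w2: q3 → q2 → q3 → q1 → q3 → q1 → q3 → q1 → q1 → q1 → q1 → q3 → q2  → end q2, rejected
w3: q3 → q1 → q3 → q1 → q3 → q2 → q1 → q1 → q3 → q1 → q3  → end q3, rejected

w1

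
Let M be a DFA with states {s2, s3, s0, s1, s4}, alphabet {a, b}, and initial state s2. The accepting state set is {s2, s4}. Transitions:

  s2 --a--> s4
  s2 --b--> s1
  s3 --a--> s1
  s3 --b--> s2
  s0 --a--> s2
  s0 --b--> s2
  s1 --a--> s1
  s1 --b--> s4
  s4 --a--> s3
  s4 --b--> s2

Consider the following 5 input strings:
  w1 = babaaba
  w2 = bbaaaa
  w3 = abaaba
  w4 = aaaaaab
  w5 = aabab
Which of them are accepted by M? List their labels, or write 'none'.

w3, w4, w5

w1: Trace: s2 -b-> s1 -a-> s1 -b-> s4 -a-> s3 -a-> s1 -b-> s4 -a-> s3  → end s3, rejected
w2: Trace: s2 -b-> s1 -b-> s4 -a-> s3 -a-> s1 -a-> s1 -a-> s1  → end s1, rejected
w3: Trace: s2 -a-> s4 -b-> s2 -a-> s4 -a-> s3 -b-> s2 -a-> s4  → end s4, accepted
w4: Trace: s2 -a-> s4 -a-> s3 -a-> s1 -a-> s1 -a-> s1 -a-> s1 -b-> s4  → end s4, accepted
w5: Trace: s2 -a-> s4 -a-> s3 -b-> s2 -a-> s4 -b-> s2  → end s2, accepted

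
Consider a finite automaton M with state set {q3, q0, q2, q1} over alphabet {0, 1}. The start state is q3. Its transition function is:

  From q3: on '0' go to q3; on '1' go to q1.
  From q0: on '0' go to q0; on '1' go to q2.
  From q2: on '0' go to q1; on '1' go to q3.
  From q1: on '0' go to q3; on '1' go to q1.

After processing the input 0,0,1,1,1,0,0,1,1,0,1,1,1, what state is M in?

q3 → q3 → q3 → q1 → q1 → q1 → q3 → q3 → q1 → q1 → q3 → q1 → q1 → q1

q1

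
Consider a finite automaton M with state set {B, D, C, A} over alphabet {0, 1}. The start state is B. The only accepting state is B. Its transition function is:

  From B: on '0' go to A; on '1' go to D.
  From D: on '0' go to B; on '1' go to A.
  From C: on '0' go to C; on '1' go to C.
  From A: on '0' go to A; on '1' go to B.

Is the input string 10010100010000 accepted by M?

No

Trace: B -1-> D -0-> B -0-> A -1-> B -0-> A -1-> B -0-> A -0-> A -0-> A -1-> B -0-> A -0-> A -0-> A -0-> A
End state A is not accepting.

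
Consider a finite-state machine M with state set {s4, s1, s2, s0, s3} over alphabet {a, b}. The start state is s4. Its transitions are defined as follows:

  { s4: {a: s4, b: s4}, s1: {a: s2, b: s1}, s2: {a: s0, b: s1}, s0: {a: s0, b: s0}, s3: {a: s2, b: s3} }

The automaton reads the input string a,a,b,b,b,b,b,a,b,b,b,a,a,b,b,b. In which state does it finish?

s4

Trace: s4 -a-> s4 -a-> s4 -b-> s4 -b-> s4 -b-> s4 -b-> s4 -b-> s4 -a-> s4 -b-> s4 -b-> s4 -b-> s4 -a-> s4 -a-> s4 -b-> s4 -b-> s4 -b-> s4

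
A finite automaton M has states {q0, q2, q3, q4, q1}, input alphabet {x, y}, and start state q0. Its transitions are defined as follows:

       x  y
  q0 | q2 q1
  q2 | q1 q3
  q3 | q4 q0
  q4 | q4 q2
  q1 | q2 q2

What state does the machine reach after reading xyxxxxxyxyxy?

q2

q0 → q2 → q3 → q4 → q4 → q4 → q4 → q4 → q2 → q1 → q2 → q1 → q2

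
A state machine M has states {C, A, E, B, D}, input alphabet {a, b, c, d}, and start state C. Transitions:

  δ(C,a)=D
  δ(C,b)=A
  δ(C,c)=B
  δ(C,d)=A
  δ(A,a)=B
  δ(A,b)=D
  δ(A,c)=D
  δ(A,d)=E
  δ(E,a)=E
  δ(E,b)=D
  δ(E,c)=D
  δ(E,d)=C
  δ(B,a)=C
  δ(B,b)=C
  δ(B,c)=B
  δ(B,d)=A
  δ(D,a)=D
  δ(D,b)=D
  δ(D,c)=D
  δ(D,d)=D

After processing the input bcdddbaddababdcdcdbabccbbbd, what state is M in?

D

start at C
read 'b': C → A
read 'c': A → D
read 'd': D → D
read 'd': D → D
read 'd': D → D
read 'b': D → D
read 'a': D → D
read 'd': D → D
read 'd': D → D
read 'a': D → D
read 'b': D → D
read 'a': D → D
read 'b': D → D
read 'd': D → D
read 'c': D → D
read 'd': D → D
read 'c': D → D
read 'd': D → D
read 'b': D → D
read 'a': D → D
read 'b': D → D
read 'c': D → D
read 'c': D → D
read 'b': D → D
read 'b': D → D
read 'b': D → D
read 'd': D → D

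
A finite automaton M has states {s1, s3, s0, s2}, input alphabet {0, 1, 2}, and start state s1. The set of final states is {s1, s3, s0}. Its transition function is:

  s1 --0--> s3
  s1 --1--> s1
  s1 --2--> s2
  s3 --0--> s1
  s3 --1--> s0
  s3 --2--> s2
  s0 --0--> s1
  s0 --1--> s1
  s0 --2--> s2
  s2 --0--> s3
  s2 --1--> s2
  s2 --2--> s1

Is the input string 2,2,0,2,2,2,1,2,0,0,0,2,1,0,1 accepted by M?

Trace: s1 -2-> s2 -2-> s1 -0-> s3 -2-> s2 -2-> s1 -2-> s2 -1-> s2 -2-> s1 -0-> s3 -0-> s1 -0-> s3 -2-> s2 -1-> s2 -0-> s3 -1-> s0
End state s0 is accepting.

Yes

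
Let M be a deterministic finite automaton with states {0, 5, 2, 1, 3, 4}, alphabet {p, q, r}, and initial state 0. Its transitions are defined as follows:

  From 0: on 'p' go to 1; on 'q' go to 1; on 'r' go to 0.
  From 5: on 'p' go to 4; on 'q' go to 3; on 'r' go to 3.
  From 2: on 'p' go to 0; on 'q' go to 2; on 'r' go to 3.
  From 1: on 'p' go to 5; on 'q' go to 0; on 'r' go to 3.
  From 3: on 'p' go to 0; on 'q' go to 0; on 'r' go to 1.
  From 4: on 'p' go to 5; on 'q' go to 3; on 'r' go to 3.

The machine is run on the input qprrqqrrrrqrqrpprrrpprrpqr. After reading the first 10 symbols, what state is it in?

1

start at 0
read 'q': 0 → 1
read 'p': 1 → 5
read 'r': 5 → 3
read 'r': 3 → 1
read 'q': 1 → 0
read 'q': 0 → 1
read 'r': 1 → 3
read 'r': 3 → 1
read 'r': 1 → 3
read 'r': 3 → 1
After 10 symbols: 1.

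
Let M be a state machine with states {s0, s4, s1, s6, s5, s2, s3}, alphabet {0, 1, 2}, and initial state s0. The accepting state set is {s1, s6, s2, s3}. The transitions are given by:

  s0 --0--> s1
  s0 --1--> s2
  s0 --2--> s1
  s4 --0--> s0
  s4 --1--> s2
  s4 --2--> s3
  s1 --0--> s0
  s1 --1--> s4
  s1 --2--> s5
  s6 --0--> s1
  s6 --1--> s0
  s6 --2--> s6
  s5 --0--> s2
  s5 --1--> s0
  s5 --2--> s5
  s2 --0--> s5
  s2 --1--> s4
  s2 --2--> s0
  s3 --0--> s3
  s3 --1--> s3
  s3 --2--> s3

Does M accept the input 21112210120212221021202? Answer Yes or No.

Yes

Trace: s0 -2-> s1 -1-> s4 -1-> s2 -1-> s4 -2-> s3 -2-> s3 -1-> s3 -0-> s3 -1-> s3 -2-> s3 -0-> s3 -2-> s3 -1-> s3 -2-> s3 -2-> s3 -2-> s3 -1-> s3 -0-> s3 -2-> s3 -1-> s3 -2-> s3 -0-> s3 -2-> s3
End state s3 is accepting.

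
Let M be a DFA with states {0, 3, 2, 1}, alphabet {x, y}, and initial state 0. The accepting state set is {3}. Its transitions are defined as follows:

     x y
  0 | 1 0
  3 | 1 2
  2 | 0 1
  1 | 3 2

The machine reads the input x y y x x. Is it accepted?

No

Trace: 0 -x-> 1 -y-> 2 -y-> 1 -x-> 3 -x-> 1
End state 1 is not accepting.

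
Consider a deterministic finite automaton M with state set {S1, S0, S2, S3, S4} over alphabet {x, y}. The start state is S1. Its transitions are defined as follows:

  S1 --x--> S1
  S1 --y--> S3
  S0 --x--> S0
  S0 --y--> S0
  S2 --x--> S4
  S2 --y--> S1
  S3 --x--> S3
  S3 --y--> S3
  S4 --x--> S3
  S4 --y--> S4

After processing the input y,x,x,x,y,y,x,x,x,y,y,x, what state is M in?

S3

S1 → S3 → S3 → S3 → S3 → S3 → S3 → S3 → S3 → S3 → S3 → S3 → S3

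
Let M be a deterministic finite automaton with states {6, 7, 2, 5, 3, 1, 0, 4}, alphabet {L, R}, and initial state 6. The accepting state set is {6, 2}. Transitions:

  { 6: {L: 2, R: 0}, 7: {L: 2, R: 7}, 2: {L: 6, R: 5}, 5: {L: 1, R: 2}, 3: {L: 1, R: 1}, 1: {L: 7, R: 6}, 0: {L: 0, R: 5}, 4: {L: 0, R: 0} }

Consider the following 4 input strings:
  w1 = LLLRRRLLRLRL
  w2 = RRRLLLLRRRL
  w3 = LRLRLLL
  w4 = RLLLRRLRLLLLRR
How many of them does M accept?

2

w1: 6 → 2 → 6 → 2 → 5 → 2 → 5 → 1 → 7 → 7 → 2 → 5 → 1  → end 1, rejected
w2: 6 → 0 → 5 → 2 → 6 → 2 → 6 → 2 → 5 → 2 → 5 → 1  → end 1, rejected
w3: 6 → 2 → 5 → 1 → 6 → 2 → 6 → 2  → end 2, accepted
w4: 6 → 0 → 0 → 0 → 0 → 5 → 2 → 6 → 0 → 0 → 0 → 0 → 0 → 5 → 2  → end 2, accepted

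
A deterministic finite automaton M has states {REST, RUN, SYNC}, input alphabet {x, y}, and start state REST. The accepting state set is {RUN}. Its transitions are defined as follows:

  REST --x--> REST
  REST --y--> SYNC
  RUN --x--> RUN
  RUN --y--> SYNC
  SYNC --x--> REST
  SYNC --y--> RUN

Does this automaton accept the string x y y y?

Trace: REST -x-> REST -y-> SYNC -y-> RUN -y-> SYNC
End state SYNC is not accepting.

No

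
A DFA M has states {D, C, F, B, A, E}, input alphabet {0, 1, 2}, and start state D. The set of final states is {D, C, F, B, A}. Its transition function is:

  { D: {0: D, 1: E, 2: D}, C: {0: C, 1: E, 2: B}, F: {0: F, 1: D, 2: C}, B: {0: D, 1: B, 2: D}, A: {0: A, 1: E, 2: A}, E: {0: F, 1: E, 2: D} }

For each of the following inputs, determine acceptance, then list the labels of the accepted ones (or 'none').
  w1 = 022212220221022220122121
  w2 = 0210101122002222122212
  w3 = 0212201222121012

w1: D → D → D → D → D → E → D → D → D → D → D → D → E → F → C → B → D → D → D → E → D → D → E → D → E  → end E, rejected
w2: D → D → D → E → F → D → D → E → E → D → D → D → D → D → D → D → D → E → D → D → D → E → D  → end D, accepted
w3: D → D → D → E → D → D → D → E → D → D → D → E → D → E → F → D → D  → end D, accepted

w2, w3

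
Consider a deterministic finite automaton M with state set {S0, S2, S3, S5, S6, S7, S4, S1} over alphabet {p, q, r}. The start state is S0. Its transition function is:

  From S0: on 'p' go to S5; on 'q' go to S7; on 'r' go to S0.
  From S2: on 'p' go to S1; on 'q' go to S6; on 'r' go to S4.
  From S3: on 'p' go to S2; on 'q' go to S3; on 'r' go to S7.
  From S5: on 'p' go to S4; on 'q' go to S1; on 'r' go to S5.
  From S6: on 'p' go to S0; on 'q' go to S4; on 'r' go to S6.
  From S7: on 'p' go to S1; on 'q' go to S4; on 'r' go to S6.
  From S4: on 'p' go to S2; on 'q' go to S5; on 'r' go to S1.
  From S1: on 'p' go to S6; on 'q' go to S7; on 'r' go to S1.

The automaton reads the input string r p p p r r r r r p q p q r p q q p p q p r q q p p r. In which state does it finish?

S0 → S0 → S5 → S4 → S2 → S4 → S1 → S1 → S1 → S1 → S6 → S4 → S2 → S6 → S6 → S0 → S7 → S4 → S2 → S1 → S7 → S1 → S1 → S7 → S4 → S2 → S1 → S1

S1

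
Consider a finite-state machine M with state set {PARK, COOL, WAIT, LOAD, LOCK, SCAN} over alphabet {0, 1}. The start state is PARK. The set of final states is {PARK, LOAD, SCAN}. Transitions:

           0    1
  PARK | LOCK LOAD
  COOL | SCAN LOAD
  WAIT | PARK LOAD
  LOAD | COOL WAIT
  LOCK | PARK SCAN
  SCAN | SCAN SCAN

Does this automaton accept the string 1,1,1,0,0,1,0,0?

start at PARK
read '1': PARK → LOAD
read '1': LOAD → WAIT
read '1': WAIT → LOAD
read '0': LOAD → COOL
read '0': COOL → SCAN
read '1': SCAN → SCAN
read '0': SCAN → SCAN
read '0': SCAN → SCAN
End state SCAN is accepting.

Yes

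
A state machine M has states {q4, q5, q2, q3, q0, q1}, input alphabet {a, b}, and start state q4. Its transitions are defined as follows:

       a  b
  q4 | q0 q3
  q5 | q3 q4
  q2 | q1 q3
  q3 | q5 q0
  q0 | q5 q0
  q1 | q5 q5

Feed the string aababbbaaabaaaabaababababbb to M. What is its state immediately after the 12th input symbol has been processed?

q0

Trace: q4 -a-> q0 -a-> q5 -b-> q4 -a-> q0 -b-> q0 -b-> q0 -b-> q0 -a-> q5 -a-> q3 -a-> q5 -b-> q4 -a-> q0
After 12 symbols: q0.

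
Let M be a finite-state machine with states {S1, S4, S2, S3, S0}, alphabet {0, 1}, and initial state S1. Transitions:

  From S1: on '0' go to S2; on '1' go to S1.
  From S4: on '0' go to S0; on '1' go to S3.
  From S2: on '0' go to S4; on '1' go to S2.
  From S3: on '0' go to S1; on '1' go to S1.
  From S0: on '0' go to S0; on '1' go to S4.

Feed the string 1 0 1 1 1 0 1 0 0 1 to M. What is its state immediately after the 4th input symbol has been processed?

Trace: S1 -1-> S1 -0-> S2 -1-> S2 -1-> S2
After 4 symbols: S2.

S2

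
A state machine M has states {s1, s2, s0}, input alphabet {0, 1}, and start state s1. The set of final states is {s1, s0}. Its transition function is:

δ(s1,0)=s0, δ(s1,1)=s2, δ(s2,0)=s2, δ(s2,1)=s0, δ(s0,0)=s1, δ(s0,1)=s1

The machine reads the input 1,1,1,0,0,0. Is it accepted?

Trace: s1 -1-> s2 -1-> s0 -1-> s1 -0-> s0 -0-> s1 -0-> s0
End state s0 is accepting.

Yes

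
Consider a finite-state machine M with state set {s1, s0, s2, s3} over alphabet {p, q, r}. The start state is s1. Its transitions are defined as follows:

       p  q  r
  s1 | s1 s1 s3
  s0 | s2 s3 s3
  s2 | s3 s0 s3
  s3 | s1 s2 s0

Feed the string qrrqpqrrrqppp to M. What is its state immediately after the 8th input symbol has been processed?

s0

Trace: s1 -q-> s1 -r-> s3 -r-> s0 -q-> s3 -p-> s1 -q-> s1 -r-> s3 -r-> s0
After 8 symbols: s0.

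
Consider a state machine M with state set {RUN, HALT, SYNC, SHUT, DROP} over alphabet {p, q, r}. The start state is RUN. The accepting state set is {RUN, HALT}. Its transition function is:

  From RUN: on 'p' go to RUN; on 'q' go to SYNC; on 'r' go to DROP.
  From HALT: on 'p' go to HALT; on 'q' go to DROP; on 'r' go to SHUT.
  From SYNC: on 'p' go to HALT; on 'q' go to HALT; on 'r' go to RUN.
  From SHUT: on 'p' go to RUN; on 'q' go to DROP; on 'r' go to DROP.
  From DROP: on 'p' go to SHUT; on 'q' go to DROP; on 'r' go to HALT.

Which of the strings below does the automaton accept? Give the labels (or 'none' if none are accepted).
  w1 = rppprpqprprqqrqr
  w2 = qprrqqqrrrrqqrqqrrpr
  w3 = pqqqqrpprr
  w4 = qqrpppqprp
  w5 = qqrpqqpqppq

w1: Trace: RUN -r-> DROP -p-> SHUT -p-> RUN -p-> RUN -r-> DROP -p-> SHUT -q-> DROP -p-> SHUT -r-> DROP -p-> SHUT -r-> DROP -q-> DROP -q-> DROP -r-> HALT -q-> DROP -r-> HALT  → end HALT, accepted
w2: Trace: RUN -q-> SYNC -p-> HALT -r-> SHUT -r-> DROP -q-> DROP -q-> DROP -q-> DROP -r-> HALT -r-> SHUT -r-> DROP -r-> HALT -q-> DROP -q-> DROP -r-> HALT -q-> DROP -q-> DROP -r-> HALT -r-> SHUT -p-> RUN -r-> DROP  → end DROP, rejected
w3: Trace: RUN -p-> RUN -q-> SYNC -q-> HALT -q-> DROP -q-> DROP -r-> HALT -p-> HALT -p-> HALT -r-> SHUT -r-> DROP  → end DROP, rejected
w4: Trace: RUN -q-> SYNC -q-> HALT -r-> SHUT -p-> RUN -p-> RUN -p-> RUN -q-> SYNC -p-> HALT -r-> SHUT -p-> RUN  → end RUN, accepted
w5: Trace: RUN -q-> SYNC -q-> HALT -r-> SHUT -p-> RUN -q-> SYNC -q-> HALT -p-> HALT -q-> DROP -p-> SHUT -p-> RUN -q-> SYNC  → end SYNC, rejected

w1, w4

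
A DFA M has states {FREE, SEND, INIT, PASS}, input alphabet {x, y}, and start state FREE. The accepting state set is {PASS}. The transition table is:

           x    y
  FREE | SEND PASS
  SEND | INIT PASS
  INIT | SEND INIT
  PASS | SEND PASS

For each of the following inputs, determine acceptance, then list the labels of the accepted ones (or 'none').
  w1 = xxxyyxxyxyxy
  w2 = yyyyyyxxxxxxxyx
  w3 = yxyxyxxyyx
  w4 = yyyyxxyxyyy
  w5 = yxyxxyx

w1, w4

w1: FREE → SEND → INIT → SEND → PASS → PASS → SEND → INIT → INIT → SEND → PASS → SEND → PASS  → end PASS, accepted
w2: FREE → PASS → PASS → PASS → PASS → PASS → PASS → SEND → INIT → SEND → INIT → SEND → INIT → SEND → PASS → SEND  → end SEND, rejected
w3: FREE → PASS → SEND → PASS → SEND → PASS → SEND → INIT → INIT → INIT → SEND  → end SEND, rejected
w4: FREE → PASS → PASS → PASS → PASS → SEND → INIT → INIT → SEND → PASS → PASS → PASS  → end PASS, accepted
w5: FREE → PASS → SEND → PASS → SEND → INIT → INIT → SEND  → end SEND, rejected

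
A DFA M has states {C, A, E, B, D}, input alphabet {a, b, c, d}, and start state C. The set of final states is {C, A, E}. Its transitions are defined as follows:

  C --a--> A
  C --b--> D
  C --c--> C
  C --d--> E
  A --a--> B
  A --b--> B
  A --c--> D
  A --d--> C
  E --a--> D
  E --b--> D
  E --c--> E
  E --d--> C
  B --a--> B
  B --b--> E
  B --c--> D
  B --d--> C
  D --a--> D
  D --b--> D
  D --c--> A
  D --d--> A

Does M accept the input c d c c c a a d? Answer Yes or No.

Trace: C -c-> C -d-> E -c-> E -c-> E -c-> E -a-> D -a-> D -d-> A
End state A is accepting.

Yes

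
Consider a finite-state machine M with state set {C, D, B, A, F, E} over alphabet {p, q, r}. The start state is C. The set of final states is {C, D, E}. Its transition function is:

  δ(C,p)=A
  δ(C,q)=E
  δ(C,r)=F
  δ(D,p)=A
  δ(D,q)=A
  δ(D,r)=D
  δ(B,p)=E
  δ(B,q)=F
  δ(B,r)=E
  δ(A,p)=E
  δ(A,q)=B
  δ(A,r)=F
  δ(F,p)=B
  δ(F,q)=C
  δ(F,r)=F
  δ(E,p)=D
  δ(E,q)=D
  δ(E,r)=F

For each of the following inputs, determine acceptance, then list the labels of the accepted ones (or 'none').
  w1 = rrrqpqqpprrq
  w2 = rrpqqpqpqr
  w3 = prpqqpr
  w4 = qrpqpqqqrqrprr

w1: C → F → F → F → C → A → B → F → B → E → F → F → C  → end C, accepted
w2: C → F → F → B → F → C → A → B → E → D → D  → end D, accepted
w3: C → A → F → B → F → C → A → F  → end F, rejected
w4: C → E → F → B → F → B → F → C → E → F → C → F → B → E → F  → end F, rejected

w1, w2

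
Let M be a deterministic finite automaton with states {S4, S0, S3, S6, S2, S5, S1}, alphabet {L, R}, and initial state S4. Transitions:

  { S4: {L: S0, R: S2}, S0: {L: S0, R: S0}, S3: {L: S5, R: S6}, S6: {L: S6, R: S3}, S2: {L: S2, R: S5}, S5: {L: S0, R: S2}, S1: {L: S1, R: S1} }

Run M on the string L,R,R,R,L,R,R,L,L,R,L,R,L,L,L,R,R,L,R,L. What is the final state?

start at S4
read 'L': S4 → S0
read 'R': S0 → S0
read 'R': S0 → S0
read 'R': S0 → S0
read 'L': S0 → S0
read 'R': S0 → S0
read 'R': S0 → S0
read 'L': S0 → S0
read 'L': S0 → S0
read 'R': S0 → S0
read 'L': S0 → S0
read 'R': S0 → S0
read 'L': S0 → S0
read 'L': S0 → S0
read 'L': S0 → S0
read 'R': S0 → S0
read 'R': S0 → S0
read 'L': S0 → S0
read 'R': S0 → S0
read 'L': S0 → S0

S0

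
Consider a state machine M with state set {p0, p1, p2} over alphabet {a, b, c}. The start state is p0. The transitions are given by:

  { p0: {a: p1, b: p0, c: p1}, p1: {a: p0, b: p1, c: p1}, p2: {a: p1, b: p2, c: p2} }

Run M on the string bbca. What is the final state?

start at p0
read 'b': p0 → p0
read 'b': p0 → p0
read 'c': p0 → p1
read 'a': p1 → p0

p0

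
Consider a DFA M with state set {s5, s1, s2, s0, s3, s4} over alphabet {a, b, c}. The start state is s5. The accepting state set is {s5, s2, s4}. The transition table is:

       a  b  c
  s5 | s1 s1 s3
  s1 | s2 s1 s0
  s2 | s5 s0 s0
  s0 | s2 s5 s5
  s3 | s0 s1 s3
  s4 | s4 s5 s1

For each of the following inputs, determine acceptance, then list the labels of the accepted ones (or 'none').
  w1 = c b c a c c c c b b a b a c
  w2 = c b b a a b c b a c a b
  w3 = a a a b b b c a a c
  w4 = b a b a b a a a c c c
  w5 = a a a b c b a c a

w1: s5 → s3 → s1 → s0 → s2 → s0 → s5 → s3 → s3 → s1 → s1 → s2 → s0 → s2 → s0  → end s0, rejected
w2: s5 → s3 → s1 → s1 → s2 → s5 → s1 → s0 → s5 → s1 → s0 → s2 → s0  → end s0, rejected
w3: s5 → s1 → s2 → s5 → s1 → s1 → s1 → s0 → s2 → s5 → s3  → end s3, rejected
w4: s5 → s1 → s2 → s0 → s2 → s0 → s2 → s5 → s1 → s0 → s5 → s3  → end s3, rejected
w5: s5 → s1 → s2 → s5 → s1 → s0 → s5 → s1 → s0 → s2  → end s2, accepted

w5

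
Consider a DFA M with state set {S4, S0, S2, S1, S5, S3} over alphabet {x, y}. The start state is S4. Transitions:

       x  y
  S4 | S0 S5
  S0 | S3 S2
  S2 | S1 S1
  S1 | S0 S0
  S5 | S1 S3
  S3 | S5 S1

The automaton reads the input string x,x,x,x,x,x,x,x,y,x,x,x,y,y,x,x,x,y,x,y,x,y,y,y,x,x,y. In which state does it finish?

S1

Trace: S4 -x-> S0 -x-> S3 -x-> S5 -x-> S1 -x-> S0 -x-> S3 -x-> S5 -x-> S1 -y-> S0 -x-> S3 -x-> S5 -x-> S1 -y-> S0 -y-> S2 -x-> S1 -x-> S0 -x-> S3 -y-> S1 -x-> S0 -y-> S2 -x-> S1 -y-> S0 -y-> S2 -y-> S1 -x-> S0 -x-> S3 -y-> S1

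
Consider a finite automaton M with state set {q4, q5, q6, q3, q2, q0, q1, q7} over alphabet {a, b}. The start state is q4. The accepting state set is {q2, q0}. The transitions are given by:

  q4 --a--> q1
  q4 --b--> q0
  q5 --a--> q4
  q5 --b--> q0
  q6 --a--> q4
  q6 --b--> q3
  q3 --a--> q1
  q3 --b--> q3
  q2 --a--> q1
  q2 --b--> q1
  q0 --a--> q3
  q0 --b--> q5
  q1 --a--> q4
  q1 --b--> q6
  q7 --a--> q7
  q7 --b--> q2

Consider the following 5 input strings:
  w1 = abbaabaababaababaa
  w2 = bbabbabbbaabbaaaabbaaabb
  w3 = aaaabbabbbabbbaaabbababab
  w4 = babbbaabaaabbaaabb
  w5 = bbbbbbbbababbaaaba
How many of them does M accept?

w1: q4 → q1 → q6 → q3 → q1 → q4 → q0 → q3 → q1 → q6 → q4 → q0 → q3 → q1 → q6 → q4 → q0 → q3 → q1  → end q1, rejected
w2: q4 → q0 → q5 → q4 → q0 → q5 → q4 → q0 → q5 → q0 → q3 → q1 → q6 → q3 → q1 → q4 → q1 → q4 → q0 → q5 → q4 → q1 → q4 → q0 → q5  → end q5, rejected
w3: q4 → q1 → q4 → q1 → q4 → q0 → q5 → q4 → q0 → q5 → q0 → q3 → q3 → q3 → q3 → q1 → q4 → q1 → q6 → q3 → q1 → q6 → q4 → q0 → q3 → q3  → end q3, rejected
w4: q4 → q0 → q3 → q3 → q3 → q3 → q1 → q4 → q0 → q3 → q1 → q4 → q0 → q5 → q4 → q1 → q4 → q0 → q5  → end q5, rejected
w5: q4 → q0 → q5 → q0 → q5 → q0 → q5 → q0 → q5 → q4 → q0 → q3 → q3 → q3 → q1 → q4 → q1 → q6 → q4  → end q4, rejected

0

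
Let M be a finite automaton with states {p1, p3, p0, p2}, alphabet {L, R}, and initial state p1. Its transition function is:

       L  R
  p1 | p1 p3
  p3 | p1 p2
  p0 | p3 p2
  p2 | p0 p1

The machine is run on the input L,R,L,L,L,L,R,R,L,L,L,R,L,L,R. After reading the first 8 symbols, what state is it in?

start at p1
read 'L': p1 → p1
read 'R': p1 → p3
read 'L': p3 → p1
read 'L': p1 → p1
read 'L': p1 → p1
read 'L': p1 → p1
read 'R': p1 → p3
read 'R': p3 → p2
After 8 symbols: p2.

p2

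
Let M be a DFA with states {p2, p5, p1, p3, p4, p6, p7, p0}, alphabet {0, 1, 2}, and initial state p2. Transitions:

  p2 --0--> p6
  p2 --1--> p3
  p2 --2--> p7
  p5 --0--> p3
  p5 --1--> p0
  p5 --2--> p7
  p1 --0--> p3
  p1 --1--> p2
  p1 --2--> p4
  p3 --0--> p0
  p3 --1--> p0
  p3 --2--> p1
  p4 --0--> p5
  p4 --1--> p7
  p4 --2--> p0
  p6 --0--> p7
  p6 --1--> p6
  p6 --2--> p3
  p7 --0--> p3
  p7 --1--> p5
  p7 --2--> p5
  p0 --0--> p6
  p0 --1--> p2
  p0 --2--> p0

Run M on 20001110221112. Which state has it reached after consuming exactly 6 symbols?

p6

Trace: p2 -2-> p7 -0-> p3 -0-> p0 -0-> p6 -1-> p6 -1-> p6
After 6 symbols: p6.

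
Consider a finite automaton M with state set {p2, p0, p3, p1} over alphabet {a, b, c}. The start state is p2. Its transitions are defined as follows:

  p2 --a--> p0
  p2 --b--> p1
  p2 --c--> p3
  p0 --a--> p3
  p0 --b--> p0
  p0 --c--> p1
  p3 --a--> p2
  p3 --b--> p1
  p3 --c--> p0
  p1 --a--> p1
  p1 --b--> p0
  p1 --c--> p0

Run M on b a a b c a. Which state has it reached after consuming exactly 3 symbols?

p2 → p1 → p1 → p1
After 3 symbols: p1.

p1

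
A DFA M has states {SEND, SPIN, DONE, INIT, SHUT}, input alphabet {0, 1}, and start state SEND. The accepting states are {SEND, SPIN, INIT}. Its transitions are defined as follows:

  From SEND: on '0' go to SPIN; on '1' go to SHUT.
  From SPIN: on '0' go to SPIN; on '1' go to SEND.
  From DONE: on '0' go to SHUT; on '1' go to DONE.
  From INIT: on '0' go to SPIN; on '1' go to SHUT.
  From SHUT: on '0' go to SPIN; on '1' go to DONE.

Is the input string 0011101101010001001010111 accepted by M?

Trace: SEND -0-> SPIN -0-> SPIN -1-> SEND -1-> SHUT -1-> DONE -0-> SHUT -1-> DONE -1-> DONE -0-> SHUT -1-> DONE -0-> SHUT -1-> DONE -0-> SHUT -0-> SPIN -0-> SPIN -1-> SEND -0-> SPIN -0-> SPIN -1-> SEND -0-> SPIN -1-> SEND -0-> SPIN -1-> SEND -1-> SHUT -1-> DONE
End state DONE is not accepting.

No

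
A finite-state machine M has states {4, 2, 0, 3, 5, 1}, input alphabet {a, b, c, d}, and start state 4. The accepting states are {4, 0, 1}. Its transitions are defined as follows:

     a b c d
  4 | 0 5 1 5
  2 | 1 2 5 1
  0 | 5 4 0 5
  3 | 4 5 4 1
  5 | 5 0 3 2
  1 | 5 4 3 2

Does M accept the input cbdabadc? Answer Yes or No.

No

Trace: 4 -c-> 1 -b-> 4 -d-> 5 -a-> 5 -b-> 0 -a-> 5 -d-> 2 -c-> 5
End state 5 is not accepting.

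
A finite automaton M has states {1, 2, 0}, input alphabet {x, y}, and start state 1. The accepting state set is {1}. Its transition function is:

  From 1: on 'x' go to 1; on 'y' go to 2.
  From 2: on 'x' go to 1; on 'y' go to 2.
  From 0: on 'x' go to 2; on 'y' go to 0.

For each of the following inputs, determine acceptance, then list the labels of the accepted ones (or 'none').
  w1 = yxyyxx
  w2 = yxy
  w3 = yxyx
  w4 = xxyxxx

w1: 1 → 2 → 1 → 2 → 2 → 1 → 1  → end 1, accepted
w2: 1 → 2 → 1 → 2  → end 2, rejected
w3: 1 → 2 → 1 → 2 → 1  → end 1, accepted
w4: 1 → 1 → 1 → 2 → 1 → 1 → 1  → end 1, accepted

w1, w3, w4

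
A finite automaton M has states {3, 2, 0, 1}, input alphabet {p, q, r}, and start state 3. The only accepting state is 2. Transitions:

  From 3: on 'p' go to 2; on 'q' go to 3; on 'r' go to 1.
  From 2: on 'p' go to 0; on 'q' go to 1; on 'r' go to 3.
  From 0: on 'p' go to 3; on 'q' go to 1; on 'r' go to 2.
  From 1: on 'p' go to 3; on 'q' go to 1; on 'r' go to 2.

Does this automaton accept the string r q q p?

Trace: 3 -r-> 1 -q-> 1 -q-> 1 -p-> 3
End state 3 is not accepting.

No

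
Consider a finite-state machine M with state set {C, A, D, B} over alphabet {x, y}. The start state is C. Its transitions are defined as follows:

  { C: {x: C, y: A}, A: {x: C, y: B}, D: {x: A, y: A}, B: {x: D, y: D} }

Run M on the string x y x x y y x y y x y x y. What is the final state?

A

Trace: C -x-> C -y-> A -x-> C -x-> C -y-> A -y-> B -x-> D -y-> A -y-> B -x-> D -y-> A -x-> C -y-> A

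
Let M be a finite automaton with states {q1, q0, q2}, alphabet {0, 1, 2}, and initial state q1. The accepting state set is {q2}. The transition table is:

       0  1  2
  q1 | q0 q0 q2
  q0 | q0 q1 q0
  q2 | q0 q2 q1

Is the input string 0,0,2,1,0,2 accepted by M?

No

start at q1
read '0': q1 → q0
read '0': q0 → q0
read '2': q0 → q0
read '1': q0 → q1
read '0': q1 → q0
read '2': q0 → q0
End state q0 is not accepting.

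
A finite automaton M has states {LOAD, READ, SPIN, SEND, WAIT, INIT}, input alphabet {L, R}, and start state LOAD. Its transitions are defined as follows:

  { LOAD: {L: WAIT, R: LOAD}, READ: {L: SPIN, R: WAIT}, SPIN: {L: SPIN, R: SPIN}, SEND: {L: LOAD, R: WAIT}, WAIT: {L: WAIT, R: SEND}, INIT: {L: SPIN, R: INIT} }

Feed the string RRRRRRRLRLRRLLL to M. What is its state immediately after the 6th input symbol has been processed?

start at LOAD
read 'R': LOAD → LOAD
read 'R': LOAD → LOAD
read 'R': LOAD → LOAD
read 'R': LOAD → LOAD
read 'R': LOAD → LOAD
read 'R': LOAD → LOAD
After 6 symbols: LOAD.

LOAD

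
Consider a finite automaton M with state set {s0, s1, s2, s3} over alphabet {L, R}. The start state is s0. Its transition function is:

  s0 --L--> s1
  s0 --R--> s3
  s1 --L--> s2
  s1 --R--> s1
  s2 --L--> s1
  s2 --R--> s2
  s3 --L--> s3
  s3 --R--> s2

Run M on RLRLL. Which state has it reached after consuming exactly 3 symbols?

start at s0
read 'R': s0 → s3
read 'L': s3 → s3
read 'R': s3 → s2
After 3 symbols: s2.

s2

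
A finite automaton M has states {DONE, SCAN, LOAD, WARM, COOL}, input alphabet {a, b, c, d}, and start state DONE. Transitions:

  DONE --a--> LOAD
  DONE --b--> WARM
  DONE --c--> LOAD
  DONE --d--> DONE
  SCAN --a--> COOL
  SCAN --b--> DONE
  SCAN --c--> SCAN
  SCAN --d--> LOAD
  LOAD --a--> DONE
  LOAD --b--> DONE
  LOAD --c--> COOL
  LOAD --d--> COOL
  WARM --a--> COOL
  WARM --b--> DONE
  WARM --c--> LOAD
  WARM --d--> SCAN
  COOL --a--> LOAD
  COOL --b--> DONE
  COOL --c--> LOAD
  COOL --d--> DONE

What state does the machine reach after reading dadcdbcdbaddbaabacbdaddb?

WARM

start at DONE
read 'd': DONE → DONE
read 'a': DONE → LOAD
read 'd': LOAD → COOL
read 'c': COOL → LOAD
read 'd': LOAD → COOL
read 'b': COOL → DONE
read 'c': DONE → LOAD
read 'd': LOAD → COOL
read 'b': COOL → DONE
read 'a': DONE → LOAD
read 'd': LOAD → COOL
read 'd': COOL → DONE
read 'b': DONE → WARM
read 'a': WARM → COOL
read 'a': COOL → LOAD
read 'b': LOAD → DONE
read 'a': DONE → LOAD
read 'c': LOAD → COOL
read 'b': COOL → DONE
read 'd': DONE → DONE
read 'a': DONE → LOAD
read 'd': LOAD → COOL
read 'd': COOL → DONE
read 'b': DONE → WARM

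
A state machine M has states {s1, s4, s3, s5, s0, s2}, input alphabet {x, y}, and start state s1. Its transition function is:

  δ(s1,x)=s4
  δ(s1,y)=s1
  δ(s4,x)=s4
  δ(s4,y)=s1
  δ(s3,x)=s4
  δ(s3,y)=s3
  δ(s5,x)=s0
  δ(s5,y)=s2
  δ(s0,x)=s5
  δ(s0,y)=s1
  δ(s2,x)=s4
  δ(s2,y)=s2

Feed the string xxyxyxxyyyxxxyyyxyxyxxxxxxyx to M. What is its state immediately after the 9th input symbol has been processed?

s1 → s4 → s4 → s1 → s4 → s1 → s4 → s4 → s1 → s1
After 9 symbols: s1.

s1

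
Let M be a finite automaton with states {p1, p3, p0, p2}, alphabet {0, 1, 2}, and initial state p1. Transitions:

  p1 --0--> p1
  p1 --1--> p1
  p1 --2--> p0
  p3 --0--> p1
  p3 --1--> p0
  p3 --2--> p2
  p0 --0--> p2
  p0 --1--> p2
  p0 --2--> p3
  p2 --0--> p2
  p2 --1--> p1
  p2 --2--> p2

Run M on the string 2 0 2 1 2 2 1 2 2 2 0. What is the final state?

p2

Trace: p1 -2-> p0 -0-> p2 -2-> p2 -1-> p1 -2-> p0 -2-> p3 -1-> p0 -2-> p3 -2-> p2 -2-> p2 -0-> p2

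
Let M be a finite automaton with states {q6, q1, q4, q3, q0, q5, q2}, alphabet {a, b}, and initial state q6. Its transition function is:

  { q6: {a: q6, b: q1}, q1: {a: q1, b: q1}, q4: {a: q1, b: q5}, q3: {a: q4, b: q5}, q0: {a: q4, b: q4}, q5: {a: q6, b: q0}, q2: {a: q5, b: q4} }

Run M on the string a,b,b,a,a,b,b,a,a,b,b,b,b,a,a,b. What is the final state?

q1

start at q6
read 'a': q6 → q6
read 'b': q6 → q1
read 'b': q1 → q1
read 'a': q1 → q1
read 'a': q1 → q1
read 'b': q1 → q1
read 'b': q1 → q1
read 'a': q1 → q1
read 'a': q1 → q1
read 'b': q1 → q1
read 'b': q1 → q1
read 'b': q1 → q1
read 'b': q1 → q1
read 'a': q1 → q1
read 'a': q1 → q1
read 'b': q1 → q1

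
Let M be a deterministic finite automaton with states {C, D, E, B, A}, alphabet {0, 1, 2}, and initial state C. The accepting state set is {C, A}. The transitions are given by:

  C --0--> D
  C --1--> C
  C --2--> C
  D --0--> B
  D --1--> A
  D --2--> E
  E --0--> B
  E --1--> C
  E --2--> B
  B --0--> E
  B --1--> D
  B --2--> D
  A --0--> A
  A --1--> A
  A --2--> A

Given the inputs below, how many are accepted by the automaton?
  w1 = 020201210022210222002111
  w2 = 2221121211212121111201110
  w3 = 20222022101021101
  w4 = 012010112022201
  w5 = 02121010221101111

5

w1:
  start at C
  read '0': C → D
  read '2': D → E
  read '0': E → B
  read '2': B → D
  read '0': D → B
  read '1': B → D
  read '2': D → E
  read '1': E → C
  read '0': C → D
  read '0': D → B
  read '2': B → D
  read '2': D → E
  read '2': E → B
  read '1': B → D
  read '0': D → B
  read '2': B → D
  read '2': D → E
  read '2': E → B
  read '0': B → E
  read '0': E → B
  read '2': B → D
  read '1': D → A
  read '1': A → A
  read '1': A → A
  end A, accepted
w2:
  start at C
  read '2': C → C
  read '2': C → C
  read '2': C → C
  read '1': C → C
  read '1': C → C
  read '2': C → C
  read '1': C → C
  read '2': C → C
  read '1': C → C
  read '1': C → C
  read '2': C → C
  read '1': C → C
  read '2': C → C
  read '1': C → C
  read '2': C → C
  read '1': C → C
  read '1': C → C
  read '1': C → C
  read '1': C → C
  read '2': C → C
  read '0': C → D
  read '1': D → A
  read '1': A → A
  read '1': A → A
  read '0': A → A
  end A, accepted
w3:
  start at C
  read '2': C → C
  read '0': C → D
  read '2': D → E
  read '2': E → B
  read '2': B → D
  read '0': D → B
  read '2': B → D
  read '2': D → E
  read '1': E → C
  read '0': C → D
  read '1': D → A
  read '0': A → A
  read '2': A → A
  read '1': A → A
  read '1': A → A
  read '0': A → A
  read '1': A → A
  end A, accepted
w4:
  start at C
  read '0': C → D
  read '1': D → A
  read '2': A → A
  read '0': A → A
  read '1': A → A
  read '0': A → A
  read '1': A → A
  read '1': A → A
  read '2': A → A
  read '0': A → A
  read '2': A → A
  read '2': A → A
  read '2': A → A
  read '0': A → A
  read '1': A → A
  end A, accepted
w5:
  start at C
  read '0': C → D
  read '2': D → E
  read '1': E → C
  read '2': C → C
  read '1': C → C
  read '0': C → D
  read '1': D → A
  read '0': A → A
  read '2': A → A
  read '2': A → A
  read '1': A → A
  read '1': A → A
  read '0': A → A
  read '1': A → A
  read '1': A → A
  read '1': A → A
  read '1': A → A
  end A, accepted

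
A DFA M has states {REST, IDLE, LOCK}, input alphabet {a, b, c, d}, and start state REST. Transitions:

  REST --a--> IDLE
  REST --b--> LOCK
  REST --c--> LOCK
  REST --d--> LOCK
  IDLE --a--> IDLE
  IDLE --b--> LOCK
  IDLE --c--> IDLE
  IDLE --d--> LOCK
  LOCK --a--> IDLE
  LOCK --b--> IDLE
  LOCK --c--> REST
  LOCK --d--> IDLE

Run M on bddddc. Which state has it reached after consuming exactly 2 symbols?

start at REST
read 'b': REST → LOCK
read 'd': LOCK → IDLE
After 2 symbols: IDLE.

IDLE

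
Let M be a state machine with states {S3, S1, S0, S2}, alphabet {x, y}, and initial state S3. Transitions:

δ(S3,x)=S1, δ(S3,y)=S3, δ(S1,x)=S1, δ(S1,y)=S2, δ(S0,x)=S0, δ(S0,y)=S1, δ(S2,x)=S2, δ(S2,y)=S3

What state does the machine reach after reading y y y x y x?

S2

start at S3
read 'y': S3 → S3
read 'y': S3 → S3
read 'y': S3 → S3
read 'x': S3 → S1
read 'y': S1 → S2
read 'x': S2 → S2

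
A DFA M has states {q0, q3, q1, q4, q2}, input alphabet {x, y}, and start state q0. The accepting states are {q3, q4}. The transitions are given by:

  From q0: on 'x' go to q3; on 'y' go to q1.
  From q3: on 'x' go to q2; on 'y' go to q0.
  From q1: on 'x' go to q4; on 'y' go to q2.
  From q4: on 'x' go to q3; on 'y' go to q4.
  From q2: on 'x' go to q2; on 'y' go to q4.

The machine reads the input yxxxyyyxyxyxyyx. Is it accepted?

Trace: q0 -y-> q1 -x-> q4 -x-> q3 -x-> q2 -y-> q4 -y-> q4 -y-> q4 -x-> q3 -y-> q0 -x-> q3 -y-> q0 -x-> q3 -y-> q0 -y-> q1 -x-> q4
End state q4 is accepting.

Yes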